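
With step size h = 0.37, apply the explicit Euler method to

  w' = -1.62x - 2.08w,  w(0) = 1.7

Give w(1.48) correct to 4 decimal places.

Euler: w_{n+1} = w_n + h·f(x_n, w_n).
x=0.000000, w=1.700000: f=-3.536000 → w ← 1.700000 + 0.37·(-3.536000) = 0.391680
x=0.370000, w=0.391680: f=-1.414094 → w ← 0.391680 + 0.37·(-1.414094) = -0.131535
x=0.740000, w=-0.131535: f=-0.925207 → w ← -0.131535 + 0.37·(-0.925207) = -0.473862
x=1.110000, w=-0.473862: f=-0.812568 → w ← -0.473862 + 0.37·(-0.812568) = -0.774512
w(1.48) ≈ -0.7745

-0.7745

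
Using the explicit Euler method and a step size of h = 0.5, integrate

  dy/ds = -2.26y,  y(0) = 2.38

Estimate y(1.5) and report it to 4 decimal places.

-0.0052

Euler: y_{n+1} = y_n + h·f(s_n, y_n).
s=0.000000, y=2.380000: f=-5.378800 → y ← 2.380000 + 0.5·(-5.378800) = -0.309400
s=0.500000, y=-0.309400: f=0.699244 → y ← -0.309400 + 0.5·0.699244 = 0.040222
s=1.000000, y=0.040222: f=-0.090902 → y ← 0.040222 + 0.5·(-0.090902) = -0.005229
y(1.5) ≈ -0.0052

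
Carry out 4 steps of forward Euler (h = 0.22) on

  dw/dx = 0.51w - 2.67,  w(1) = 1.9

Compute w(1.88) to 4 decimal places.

0.1318

Euler: w_{n+1} = w_n + h·f(x_n, w_n).
x=1.000000, w=1.900000: f=-1.701000 → w ← 1.900000 + 0.22·(-1.701000) = 1.525780
x=1.220000, w=1.525780: f=-1.891852 → w ← 1.525780 + 0.22·(-1.891852) = 1.109573
x=1.440000, w=1.109573: f=-2.104118 → w ← 1.109573 + 0.22·(-2.104118) = 0.646667
x=1.660000, w=0.646667: f=-2.340200 → w ← 0.646667 + 0.22·(-2.340200) = 0.131823
w(1.88) ≈ 0.1318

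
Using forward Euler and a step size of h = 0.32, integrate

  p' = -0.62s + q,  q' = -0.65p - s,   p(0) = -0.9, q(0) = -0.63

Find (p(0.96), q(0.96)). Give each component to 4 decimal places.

Euler on (p,q): p_{n+1} = p_n + h·p', q_{n+1} = q_n + h·q'.
0.000000: (-0.900000, -0.630000); f=(-0.630000, 0.585000) → (-1.101600, -0.442800)
0.320000: (-1.101600, -0.442800); f=(-0.641200, 0.396040) → (-1.306784, -0.316067)
0.640000: (-1.306784, -0.316067); f=(-0.712867, 0.209410) → (-1.534902, -0.249056)
(p(0.96), q(0.96)) ≈ (-1.5349, -0.2491)

-1.5349, -0.2491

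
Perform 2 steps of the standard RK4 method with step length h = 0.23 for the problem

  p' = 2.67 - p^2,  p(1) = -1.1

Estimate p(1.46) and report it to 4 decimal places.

RK4: k1 = f(x_n, p_n); k2 = f(x_n + h/2, p_n + (h/2)·k1); k3 = f(x_n + h/2, p_n + (h/2)·k2); k4 = f(x_n + h, p_n + h·k3); p_{n+1} = p_n + (h/6)·(k1 + 2k2 + 2k3 + k4).
x=1.000000, p=-1.100000:
  k1 = f(1.000000, -1.100000) = 1.460000
  k2 = f(1.115000, -0.932100) = 1.801190
  k3 = f(1.115000, -0.892863) = 1.872795
  k4 = f(1.230000, -0.669257) = 2.222095
  p ← -1.100000 + (0.23/6)·(k1 + 2k2 + 2k3 + k4) = -0.677181
x=1.230000, p=-0.677181:
  k1 = f(1.230000, -0.677181) = 2.211426
  k2 = f(1.345000, -0.422867) = 2.491184
  k3 = f(1.345000, -0.390695) = 2.517358
  k4 = f(1.460000, -0.098189) = 2.660359
  p ← -0.677181 + (0.23/6)·(k1 + 2k2 + 2k3 + k4) = -0.106441
p(1.46) ≈ -0.1064

-0.1064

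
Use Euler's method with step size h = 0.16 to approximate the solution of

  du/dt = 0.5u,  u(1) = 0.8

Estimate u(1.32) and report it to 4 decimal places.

Euler: u_{n+1} = u_n + h·f(t_n, u_n).
t=1.000000, u=0.800000: f=0.400000 → u ← 0.800000 + 0.16·0.400000 = 0.864000
t=1.160000, u=0.864000: f=0.432000 → u ← 0.864000 + 0.16·0.432000 = 0.933120
u(1.32) ≈ 0.9331

0.9331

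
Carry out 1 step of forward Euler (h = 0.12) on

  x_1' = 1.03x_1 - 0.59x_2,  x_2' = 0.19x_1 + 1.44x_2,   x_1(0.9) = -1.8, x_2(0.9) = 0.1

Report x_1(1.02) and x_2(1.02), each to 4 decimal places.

-2.0296, 0.0762

Euler on (x_1,x_2): x_1_{n+1} = x_1_n + h·x_1', x_2_{n+1} = x_2_n + h·x_2'.
0.900000: (-1.800000, 0.100000); f=(-1.913000, -0.198000) → (-2.029560, 0.076240)
(x_1(1.02), x_2(1.02)) ≈ (-2.0296, 0.0762)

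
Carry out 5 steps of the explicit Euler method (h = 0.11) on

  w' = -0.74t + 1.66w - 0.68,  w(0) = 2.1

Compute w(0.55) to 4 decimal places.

4.2121

Euler: w_{n+1} = w_n + h·f(t_n, w_n).
t=0.000000, w=2.100000: f=2.806000 → w ← 2.100000 + 0.11·2.806000 = 2.408660
t=0.110000, w=2.408660: f=3.236976 → w ← 2.408660 + 0.11·3.236976 = 2.764727
t=0.220000, w=2.764727: f=3.746647 → w ← 2.764727 + 0.11·3.746647 = 3.176859
t=0.330000, w=3.176859: f=4.349385 → w ← 3.176859 + 0.11·4.349385 = 3.655291
t=0.440000, w=3.655291: f=5.062183 → w ← 3.655291 + 0.11·5.062183 = 4.212131
w(0.55) ≈ 4.2121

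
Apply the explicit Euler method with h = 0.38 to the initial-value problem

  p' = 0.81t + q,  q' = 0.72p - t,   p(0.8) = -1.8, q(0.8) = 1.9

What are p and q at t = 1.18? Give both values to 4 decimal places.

Euler on (p,q): p_{n+1} = p_n + h·p', q_{n+1} = q_n + h·q'.
0.800000: (-1.800000, 1.900000); f=(2.548000, -2.096000) → (-0.831760, 1.103520)
(p(1.18), q(1.18)) ≈ (-0.8318, 1.1035)

-0.8318, 1.1035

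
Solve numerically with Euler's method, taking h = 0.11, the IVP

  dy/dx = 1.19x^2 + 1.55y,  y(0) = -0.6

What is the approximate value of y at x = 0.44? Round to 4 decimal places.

-1.1024

Euler: y_{n+1} = y_n + h·f(x_n, y_n).
x=0.000000, y=-0.600000: f=-0.930000 → y ← -0.600000 + 0.11·(-0.930000) = -0.702300
x=0.110000, y=-0.702300: f=-1.074166 → y ← -0.702300 + 0.11·(-1.074166) = -0.820458
x=0.220000, y=-0.820458: f=-1.214114 → y ← -0.820458 + 0.11·(-1.214114) = -0.954011
x=0.330000, y=-0.954011: f=-1.349126 → y ← -0.954011 + 0.11·(-1.349126) = -1.102415
y(0.44) ≈ -1.1024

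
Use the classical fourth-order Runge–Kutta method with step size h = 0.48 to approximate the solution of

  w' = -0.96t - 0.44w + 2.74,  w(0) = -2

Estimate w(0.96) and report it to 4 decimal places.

0.4483

RK4: k1 = f(t_n, w_n); k2 = f(t_n + h/2, w_n + (h/2)·k1); k3 = f(t_n + h/2, w_n + (h/2)·k2); k4 = f(t_n + h, w_n + h·k3); w_{n+1} = w_n + (h/6)·(k1 + 2k2 + 2k3 + k4).
t=0.000000, w=-2.000000:
  k1 = f(0.000000, -2.000000) = 3.620000
  k2 = f(0.240000, -1.131200) = 3.007328
  k3 = f(0.240000, -1.278241) = 3.072026
  k4 = f(0.480000, -0.525427) = 2.510388
  w ← -2.000000 + (0.48/6)·(k1 + 2k2 + 2k3 + k4) = -0.536872
t=0.480000, w=-0.536872:
  k1 = f(0.480000, -0.536872) = 2.515424
  k2 = f(0.720000, 0.066829) = 2.019395
  k3 = f(0.720000, -0.052217) = 2.071776
  k4 = f(0.960000, 0.457580) = 1.617065
  w ← -0.536872 + (0.48/6)·(k1 + 2k2 + 2k3 + k4) = 0.448314
w(0.96) ≈ 0.4483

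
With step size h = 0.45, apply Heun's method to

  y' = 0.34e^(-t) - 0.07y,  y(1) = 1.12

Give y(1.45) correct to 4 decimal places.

1.1305

Heun: k1 = f(t_n, y_n); k2 = f(t_n + h, y_n + h·k1); y_{n+1} = y_n + (h/2)·(k1 + k2).
t=1.000000, y=1.120000:
  k1 = f(1.000000, 1.120000) = 0.046679
  k2 = f(1.450000, 1.141006) = -0.000116
  y ← 1.120000 + (0.45/2)·(0.046679 + (-0.000116)) = 1.130477
y(1.45) ≈ 1.1305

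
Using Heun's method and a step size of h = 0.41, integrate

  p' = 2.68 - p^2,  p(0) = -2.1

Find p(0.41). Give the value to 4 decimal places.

-3.5231

Heun: k1 = f(x_n, p_n); k2 = f(x_n + h, p_n + h·k1); p_{n+1} = p_n + (h/2)·(k1 + k2).
x=0.000000, p=-2.100000:
  k1 = f(0.000000, -2.100000) = -1.730000
  k2 = f(0.410000, -2.809300) = -5.212166
  p ← -2.100000 + (0.41/2)·(-1.730000 + (-5.212166)) = -3.523144
p(0.41) ≈ -3.5231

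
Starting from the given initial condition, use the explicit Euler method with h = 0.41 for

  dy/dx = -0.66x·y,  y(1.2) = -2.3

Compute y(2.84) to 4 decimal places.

-0.1361

Euler: y_{n+1} = y_n + h·f(x_n, y_n).
x=1.200000, y=-2.300000: f=1.821600 → y ← -2.300000 + 0.41·1.821600 = -1.553144
x=1.610000, y=-1.553144: f=1.650371 → y ← -1.553144 + 0.41·1.650371 = -0.876492
x=2.020000, y=-0.876492: f=1.168539 → y ← -0.876492 + 0.41·1.168539 = -0.397391
x=2.430000, y=-0.397391: f=0.637336 → y ← -0.397391 + 0.41·0.637336 = -0.136083
y(2.84) ≈ -0.1361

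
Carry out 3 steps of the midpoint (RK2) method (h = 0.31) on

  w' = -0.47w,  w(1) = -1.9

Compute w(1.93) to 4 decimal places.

-1.2293

Midpoint: k1 = f(x_n, w_n); k2 = f(x_n + h/2, w_n + (h/2)·k1); w_{n+1} = w_n + h·k2.
x=1.000000, w=-1.900000:
  k1 = f(1.000000, -1.900000) = 0.893000
  k2 = f(1.155000, -1.761585) = 0.827945
  w ← -1.900000 + 0.31·0.827945 = -1.643337
x=1.310000, w=-1.643337:
  k1 = f(1.310000, -1.643337) = 0.772368
  k2 = f(1.465000, -1.523620) = 0.716101
  w ← -1.643337 + 0.31·0.716101 = -1.421346
x=1.620000, w=-1.421346:
  k1 = f(1.620000, -1.421346) = 0.668032
  k2 = f(1.775000, -1.317801) = 0.619366
  w ← -1.421346 + 0.31·0.619366 = -1.229342
w(1.93) ≈ -1.2293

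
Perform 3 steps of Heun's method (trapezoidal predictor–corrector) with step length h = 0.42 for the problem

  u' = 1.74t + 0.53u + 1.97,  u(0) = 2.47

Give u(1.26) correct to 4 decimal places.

9.9824

Heun: k1 = f(t_n, u_n); k2 = f(t_n + h, u_n + h·k1); u_{n+1} = u_n + (h/2)·(k1 + k2).
t=0.000000, u=2.470000:
  k1 = f(0.000000, 2.470000) = 3.279100
  k2 = f(0.420000, 3.847222) = 4.739828
  u ← 2.470000 + (0.42/2)·(3.279100 + 4.739828) = 4.153975
t=0.420000, u=4.153975:
  k1 = f(0.420000, 4.153975) = 4.902407
  k2 = f(0.840000, 6.212986) = 6.724482
  u ← 4.153975 + (0.42/2)·(4.902407 + 6.724482) = 6.595622
t=0.840000, u=6.595622:
  k1 = f(0.840000, 6.595622) = 6.927279
  k2 = f(1.260000, 9.505079) = 9.200092
  u ← 6.595622 + (0.42/2)·(6.927279 + 9.200092) = 9.982369
u(1.26) ≈ 9.9824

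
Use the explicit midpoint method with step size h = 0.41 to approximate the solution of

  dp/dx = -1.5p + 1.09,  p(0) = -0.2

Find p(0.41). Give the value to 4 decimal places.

0.1947

Midpoint: k1 = f(x_n, p_n); k2 = f(x_n + h/2, p_n + (h/2)·k1); p_{n+1} = p_n + h·k2.
x=0.000000, p=-0.200000:
  k1 = f(0.000000, -0.200000) = 1.390000
  k2 = f(0.205000, 0.084950) = 0.962575
  p ← -0.200000 + 0.41·0.962575 = 0.194656
p(0.41) ≈ 0.1947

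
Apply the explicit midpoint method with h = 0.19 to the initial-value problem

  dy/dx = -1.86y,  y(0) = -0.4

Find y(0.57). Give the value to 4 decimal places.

-0.1426

Midpoint: k1 = f(x_n, y_n); k2 = f(x_n + h/2, y_n + (h/2)·k1); y_{n+1} = y_n + h·k2.
x=0.000000, y=-0.400000:
  k1 = f(0.000000, -0.400000) = 0.744000
  k2 = f(0.095000, -0.329320) = 0.612535
  y ← -0.400000 + 0.19·0.612535 = -0.283618
x=0.190000, y=-0.283618:
  k1 = f(0.190000, -0.283618) = 0.527530
  k2 = f(0.285000, -0.233503) = 0.434315
  y ← -0.283618 + 0.19·0.434315 = -0.201098
x=0.380000, y=-0.201098:
  k1 = f(0.380000, -0.201098) = 0.374043
  k2 = f(0.475000, -0.165564) = 0.307950
  y ← -0.201098 + 0.19·0.307950 = -0.142588
y(0.57) ≈ -0.1426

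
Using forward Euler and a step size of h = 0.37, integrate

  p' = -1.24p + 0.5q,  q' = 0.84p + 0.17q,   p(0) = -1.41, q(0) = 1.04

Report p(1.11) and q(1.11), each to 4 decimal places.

Euler on (p,q): p_{n+1} = p_n + h·p', q_{n+1} = q_n + h·q'.
0.000000: (-1.410000, 1.040000); f=(2.268400, -1.007600) → (-0.570692, 0.667188)
0.370000: (-0.570692, 0.667188); f=(1.041252, -0.365959) → (-0.185429, 0.531783)
0.740000: (-0.185429, 0.531783); f=(0.495823, -0.065357) → (-0.001974, 0.507601)
(p(1.11), q(1.11)) ≈ (-0.0020, 0.5076)

-0.0020, 0.5076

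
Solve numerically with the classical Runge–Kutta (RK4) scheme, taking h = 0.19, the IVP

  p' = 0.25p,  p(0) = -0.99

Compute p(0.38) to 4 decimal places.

RK4: k1 = f(x_n, p_n); k2 = f(x_n + h/2, p_n + (h/2)·k1); k3 = f(x_n + h/2, p_n + (h/2)·k2); k4 = f(x_n + h, p_n + h·k3); p_{n+1} = p_n + (h/6)·(k1 + 2k2 + 2k3 + k4).
x=0.000000, p=-0.990000:
  k1 = f(0.000000, -0.990000) = -0.247500
  k2 = f(0.095000, -1.013513) = -0.253378
  k3 = f(0.095000, -1.014071) = -0.253518
  k4 = f(0.190000, -1.038168) = -0.259542
  p ← -0.990000 + (0.19/6)·(k1 + 2k2 + 2k3 + k4) = -1.038160
x=0.190000, p=-1.038160:
  k1 = f(0.190000, -1.038160) = -0.259540
  k2 = f(0.285000, -1.062816) = -0.265704
  k3 = f(0.285000, -1.063402) = -0.265850
  k4 = f(0.380000, -1.088671) = -0.272168
  p ← -1.038160 + (0.19/6)·(k1 + 2k2 + 2k3 + k4) = -1.088662
p(0.38) ≈ -1.0887

-1.0887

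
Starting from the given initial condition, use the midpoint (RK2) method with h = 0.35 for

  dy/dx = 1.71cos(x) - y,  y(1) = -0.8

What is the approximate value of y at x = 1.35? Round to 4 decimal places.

Midpoint: k1 = f(x_n, y_n); k2 = f(x_n + h/2, y_n + (h/2)·k1); y_{n+1} = y_n + h·k2.
x=1.000000, y=-0.800000:
  k1 = f(1.000000, -0.800000) = 1.723917
  k2 = f(1.175000, -0.498315) = 1.157593
  y ← -0.800000 + 0.35·1.157593 = -0.394842
y(1.35) ≈ -0.3948

-0.3948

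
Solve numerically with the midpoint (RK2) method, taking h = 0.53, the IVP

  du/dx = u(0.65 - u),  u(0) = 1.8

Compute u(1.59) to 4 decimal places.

Midpoint: k1 = f(x_n, u_n); k2 = f(x_n + h/2, u_n + (h/2)·k1); u_{n+1} = u_n + h·k2.
x=0.000000, u=1.800000:
  k1 = f(0.000000, 1.800000) = -2.070000
  k2 = f(0.265000, 1.251450) = -0.752685
  u ← 1.800000 + 0.53·(-0.752685) = 1.401077
x=0.530000, u=1.401077:
  k1 = f(0.530000, 1.401077) = -1.052317
  k2 = f(0.795000, 1.122213) = -0.529924
  u ← 1.401077 + 0.53·(-0.529924) = 1.120218
x=1.060000, u=1.120218:
  k1 = f(1.060000, 1.120218) = -0.526746
  k2 = f(1.325000, 0.980630) = -0.324226
  u ← 1.120218 + 0.53·(-0.324226) = 0.948378
u(1.59) ≈ 0.9484

0.9484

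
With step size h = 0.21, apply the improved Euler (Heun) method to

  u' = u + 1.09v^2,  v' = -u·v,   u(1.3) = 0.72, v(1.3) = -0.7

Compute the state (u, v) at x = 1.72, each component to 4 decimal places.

1.2984, -0.4621

Heun on (u,v): k1 = f(x_n, state_n); k2 = f(x_n + h, state_n + h·k1); state_{n+1} = state_n + (h/2)·(k1 + k2).
1.300000: (0.720000, -0.700000)
  k1 = (1.254100, 0.504000)
  predictor → (0.983361, -0.594160)
  k2 = (1.368159, 0.584274)
  → (0.995337, -0.585731)
1.510000: (0.995337, -0.585731)
  k1 = (1.369296, 0.583000)
  predictor → (1.282889, -0.463301)
  k2 = (1.516856, 0.594364)
  → (1.298383, -0.462108)
(u(1.72), v(1.72)) ≈ (1.2984, -0.4621)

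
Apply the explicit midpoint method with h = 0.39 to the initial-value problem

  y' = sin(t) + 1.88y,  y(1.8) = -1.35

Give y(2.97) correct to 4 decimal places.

-7.8647

Midpoint: k1 = f(t_n, y_n); k2 = f(t_n + h/2, y_n + (h/2)·k1); y_{n+1} = y_n + h·k2.
t=1.800000, y=-1.350000:
  k1 = f(1.800000, -1.350000) = -1.564152
  k2 = f(1.995000, -1.655010) = -2.200051
  y ← -1.350000 + 0.39·(-2.200051) = -2.208020
t=2.190000, y=-2.208020:
  k1 = f(2.190000, -2.208020) = -3.336737
  k2 = f(2.385000, -2.858684) = -4.687878
  y ← -2.208020 + 0.39·(-4.687878) = -4.036292
t=2.580000, y=-4.036292:
  k1 = f(2.580000, -4.036292) = -7.055695
  k2 = f(2.775000, -5.412153) = -9.816411
  y ← -4.036292 + 0.39·(-9.816411) = -7.864693
y(2.97) ≈ -7.8647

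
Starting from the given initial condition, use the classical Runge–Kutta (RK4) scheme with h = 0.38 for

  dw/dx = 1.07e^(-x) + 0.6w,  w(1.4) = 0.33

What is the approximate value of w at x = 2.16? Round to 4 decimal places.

0.7037

RK4: k1 = f(x_n, w_n); k2 = f(x_n + h/2, w_n + (h/2)·k1); k3 = f(x_n + h/2, w_n + (h/2)·k2); k4 = f(x_n + h, w_n + h·k3); w_{n+1} = w_n + (h/6)·(k1 + 2k2 + 2k3 + k4).
x=1.400000, w=0.330000:
  k1 = f(1.400000, 0.330000) = 0.461859
  k2 = f(1.590000, 0.417753) = 0.468852
  k3 = f(1.590000, 0.419082) = 0.469650
  k4 = f(1.780000, 0.508467) = 0.485523
  w ← 0.330000 + (0.38/6)·(k1 + 2k2 + 2k3 + k4) = 0.508878
x=1.780000, w=0.508878:
  k1 = f(1.780000, 0.508878) = 0.485769
  k2 = f(1.970000, 0.601174) = 0.509923
  k3 = f(1.970000, 0.605763) = 0.512677
  k4 = f(2.160000, 0.703695) = 0.545615
  w ← 0.508878 + (0.38/6)·(k1 + 2k2 + 2k3 + k4) = 0.703728
w(2.16) ≈ 0.7037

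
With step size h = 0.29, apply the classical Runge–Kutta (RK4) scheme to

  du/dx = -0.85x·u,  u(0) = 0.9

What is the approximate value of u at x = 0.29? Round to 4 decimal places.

RK4: k1 = f(x_n, u_n); k2 = f(x_n + h/2, u_n + (h/2)·k1); k3 = f(x_n + h/2, u_n + (h/2)·k2); k4 = f(x_n + h, u_n + h·k3); u_{n+1} = u_n + (h/6)·(k1 + 2k2 + 2k3 + k4).
x=0.000000, u=0.900000:
  k1 = f(0.000000, 0.900000) = 0.000000
  k2 = f(0.145000, 0.900000) = -0.110925
  k3 = f(0.145000, 0.883916) = -0.108943
  k4 = f(0.290000, 0.868407) = -0.214062
  u ← 0.900000 + (0.29/6)·(k1 + 2k2 + 2k3 + k4) = 0.868400
u(0.29) ≈ 0.8684

0.8684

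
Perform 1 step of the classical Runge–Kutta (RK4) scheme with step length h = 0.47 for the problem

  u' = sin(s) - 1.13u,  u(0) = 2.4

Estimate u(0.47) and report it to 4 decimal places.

1.5035

RK4: k1 = f(s_n, u_n); k2 = f(s_n + h/2, u_n + (h/2)·k1); k3 = f(s_n + h/2, u_n + (h/2)·k2); k4 = f(s_n + h, u_n + h·k3); u_{n+1} = u_n + (h/6)·(k1 + 2k2 + 2k3 + k4).
s=0.000000, u=2.400000:
  k1 = f(0.000000, 2.400000) = -2.712000
  k2 = f(0.235000, 1.762680) = -1.758985
  k3 = f(0.235000, 1.986638) = -2.012058
  k4 = f(0.470000, 1.454333) = -1.190509
  u ← 2.400000 + (0.47/6)·(k1 + 2k2 + 2k3 + k4) = 1.503507
u(0.47) ≈ 1.5035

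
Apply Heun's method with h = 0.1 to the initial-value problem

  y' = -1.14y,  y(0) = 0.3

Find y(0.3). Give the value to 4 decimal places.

Heun: k1 = f(x_n, y_n); k2 = f(x_n + h, y_n + h·k1); y_{n+1} = y_n + (h/2)·(k1 + k2).
x=0.000000, y=0.300000:
  k1 = f(0.000000, 0.300000) = -0.342000
  k2 = f(0.100000, 0.265800) = -0.303012
  y ← 0.300000 + (0.1/2)·(-0.342000 + (-0.303012)) = 0.267749
x=0.100000, y=0.267749:
  k1 = f(0.100000, 0.267749) = -0.305234
  k2 = f(0.200000, 0.237226) = -0.270438
  y ← 0.267749 + (0.1/2)·(-0.305234 + (-0.270438)) = 0.238966
x=0.200000, y=0.238966:
  k1 = f(0.200000, 0.238966) = -0.272421
  k2 = f(0.300000, 0.211724) = -0.241365
  y ← 0.238966 + (0.1/2)·(-0.272421 + (-0.241365)) = 0.213277
y(0.3) ≈ 0.2133

0.2133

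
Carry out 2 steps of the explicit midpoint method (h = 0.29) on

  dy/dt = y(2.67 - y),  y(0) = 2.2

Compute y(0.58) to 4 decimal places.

Midpoint: k1 = f(t_n, y_n); k2 = f(t_n + h/2, y_n + (h/2)·k1); y_{n+1} = y_n + h·k2.
t=0.000000, y=2.200000:
  k1 = f(0.000000, 2.200000) = 1.034000
  k2 = f(0.145000, 2.349930) = 0.752142
  y ← 2.200000 + 0.29·0.752142 = 2.418121
t=0.290000, y=2.418121:
  k1 = f(0.290000, 2.418121) = 0.609073
  k2 = f(0.435000, 2.506437) = 0.409961
  y ← 2.418121 + 0.29·0.409961 = 2.537010
y(0.58) ≈ 2.5370

2.5370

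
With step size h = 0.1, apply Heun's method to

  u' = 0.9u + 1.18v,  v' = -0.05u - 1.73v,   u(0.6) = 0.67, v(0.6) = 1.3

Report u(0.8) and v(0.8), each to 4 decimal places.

1.0857, 0.9140

Heun on (u,v): k1 = f(t_n, state_n); k2 = f(t_n + h, state_n + h·k1); state_{n+1} = state_n + (h/2)·(k1 + k2).
0.600000: (0.670000, 1.300000)
  k1 = (2.137000, -2.282500)
  predictor → (0.883700, 1.071750)
  k2 = (2.059995, -1.898312)
  → (0.879850, 1.090959)
0.700000: (0.879850, 1.090959)
  k1 = (2.079197, -1.931352)
  predictor → (1.087769, 0.897824)
  k2 = (2.038425, -1.607624)
  → (1.085731, 0.914011)
(u(0.8), v(0.8)) ≈ (1.0857, 0.9140)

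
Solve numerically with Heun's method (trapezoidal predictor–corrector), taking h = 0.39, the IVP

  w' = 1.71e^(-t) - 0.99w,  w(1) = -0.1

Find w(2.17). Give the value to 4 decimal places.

Heun: k1 = f(t_n, w_n); k2 = f(t_n + h, w_n + h·k1); w_{n+1} = w_n + (h/2)·(k1 + k2).
t=1.000000, w=-0.100000:
  k1 = f(1.000000, -0.100000) = 0.728074
  k2 = f(1.390000, 0.183949) = 0.243809
  w ← -0.100000 + (0.39/2)·(0.728074 + 0.243809) = 0.089517
t=1.390000, w=0.089517:
  k1 = f(1.390000, 0.089517) = 0.337297
  k2 = f(1.780000, 0.221063) = 0.069519
  w ← 0.089517 + (0.39/2)·(0.337297 + 0.069519) = 0.168846
t=1.780000, w=0.168846:
  k1 = f(1.780000, 0.168846) = 0.121213
  k2 = f(2.170000, 0.216120) = -0.018715
  w ← 0.168846 + (0.39/2)·(0.121213 + (-0.018715)) = 0.188834
w(2.17) ≈ 0.1888

0.1888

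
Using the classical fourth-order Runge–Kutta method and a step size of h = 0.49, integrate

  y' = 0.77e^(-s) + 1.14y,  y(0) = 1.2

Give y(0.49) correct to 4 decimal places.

RK4: k1 = f(s_n, y_n); k2 = f(s_n + h/2, y_n + (h/2)·k1); k3 = f(s_n + h/2, y_n + (h/2)·k2); k4 = f(s_n + h, y_n + h·k3); y_{n+1} = y_n + (h/6)·(k1 + 2k2 + 2k3 + k4).
s=0.000000, y=1.200000:
  k1 = f(0.000000, 1.200000) = 2.138000
  k2 = f(0.245000, 1.723810) = 2.567826
  k3 = f(0.245000, 1.829117) = 2.687876
  k4 = f(0.490000, 2.517059) = 3.341170
  y ← 1.200000 + (0.49/6)·(k1 + 2k2 + 2k3 + k4) = 2.505897
y(0.49) ≈ 2.5059

2.5059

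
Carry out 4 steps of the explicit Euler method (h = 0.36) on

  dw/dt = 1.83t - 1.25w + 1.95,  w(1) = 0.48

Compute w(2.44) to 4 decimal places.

3.8353

Euler: w_{n+1} = w_n + h·f(t_n, w_n).
t=1.000000, w=0.480000: f=3.180000 → w ← 0.480000 + 0.36·3.180000 = 1.624800
t=1.360000, w=1.624800: f=2.407800 → w ← 1.624800 + 0.36·2.407800 = 2.491608
t=1.720000, w=2.491608: f=1.983090 → w ← 2.491608 + 0.36·1.983090 = 3.205520
t=2.080000, w=3.205520: f=1.749499 → w ← 3.205520 + 0.36·1.749499 = 3.835340
w(2.44) ≈ 3.8353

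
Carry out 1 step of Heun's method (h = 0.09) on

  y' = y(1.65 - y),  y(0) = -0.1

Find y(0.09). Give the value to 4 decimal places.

Heun: k1 = f(t_n, y_n); k2 = f(t_n + h, y_n + h·k1); y_{n+1} = y_n + (h/2)·(k1 + k2).
t=0.000000, y=-0.100000:
  k1 = f(0.000000, -0.100000) = -0.175000
  k2 = f(0.090000, -0.115750) = -0.204386
  y ← -0.100000 + (0.09/2)·(-0.175000 + (-0.204386)) = -0.117072
y(0.09) ≈ -0.1171

-0.1171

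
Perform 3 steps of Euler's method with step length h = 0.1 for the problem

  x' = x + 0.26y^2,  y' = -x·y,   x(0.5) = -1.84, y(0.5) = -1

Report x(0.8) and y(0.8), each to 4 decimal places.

-2.3250, -1.7276

Euler on (x,y): x_{n+1} = x_n + h·x', y_{n+1} = y_n + h·y'.
0.500000: (-1.840000, -1.000000); f=(-1.580000, -1.840000) → (-1.998000, -1.184000)
0.600000: (-1.998000, -1.184000); f=(-1.633517, -2.365632) → (-2.161352, -1.420563)
0.700000: (-2.161352, -1.420563); f=(-1.636672, -3.070337) → (-2.325019, -1.727597)
(x(0.8), y(0.8)) ≈ (-2.3250, -1.7276)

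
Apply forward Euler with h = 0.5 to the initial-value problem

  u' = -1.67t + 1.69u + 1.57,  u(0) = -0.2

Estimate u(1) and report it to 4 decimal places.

Euler: u_{n+1} = u_n + h·f(t_n, u_n).
t=0.000000, u=-0.200000: f=1.232000 → u ← -0.200000 + 0.5·1.232000 = 0.416000
t=0.500000, u=0.416000: f=1.438040 → u ← 0.416000 + 0.5·1.438040 = 1.135020
u(1) ≈ 1.1350

1.1350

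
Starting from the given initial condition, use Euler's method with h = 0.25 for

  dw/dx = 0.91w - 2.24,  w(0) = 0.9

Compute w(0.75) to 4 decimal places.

-0.4266

Euler: w_{n+1} = w_n + h·f(x_n, w_n).
x=0.000000, w=0.900000: f=-1.421000 → w ← 0.900000 + 0.25·(-1.421000) = 0.544750
x=0.250000, w=0.544750: f=-1.744278 → w ← 0.544750 + 0.25·(-1.744278) = 0.108681
x=0.500000, w=0.108681: f=-2.141101 → w ← 0.108681 + 0.25·(-2.141101) = -0.426595
w(0.75) ≈ -0.4266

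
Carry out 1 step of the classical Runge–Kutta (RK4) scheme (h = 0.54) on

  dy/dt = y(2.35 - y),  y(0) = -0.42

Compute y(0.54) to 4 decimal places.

RK4: k1 = f(t_n, y_n); k2 = f(t_n + h/2, y_n + (h/2)·k1); k3 = f(t_n + h/2, y_n + (h/2)·k2); k4 = f(t_n + h, y_n + h·k3); y_{n+1} = y_n + (h/6)·(k1 + 2k2 + 2k3 + k4).
t=0.000000, y=-0.420000:
  k1 = f(0.000000, -0.420000) = -1.163400
  k2 = f(0.270000, -0.734118) = -2.264107
  k3 = f(0.270000, -1.031309) = -3.487173
  k4 = f(0.540000, -2.303074) = -10.716371
  y ← -0.420000 + (0.54/6)·(k1 + 2k2 + 2k3 + k4) = -2.524410
y(0.54) ≈ -2.5244

-2.5244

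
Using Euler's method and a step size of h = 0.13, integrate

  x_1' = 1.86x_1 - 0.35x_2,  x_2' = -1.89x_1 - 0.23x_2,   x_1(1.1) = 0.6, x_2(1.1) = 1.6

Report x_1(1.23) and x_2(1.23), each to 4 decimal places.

Euler on (x_1,x_2): x_1_{n+1} = x_1_n + h·x_1', x_2_{n+1} = x_2_n + h·x_2'.
1.100000: (0.600000, 1.600000); f=(0.556000, -1.502000) → (0.672280, 1.404740)
(x_1(1.23), x_2(1.23)) ≈ (0.6723, 1.4047)

0.6723, 1.4047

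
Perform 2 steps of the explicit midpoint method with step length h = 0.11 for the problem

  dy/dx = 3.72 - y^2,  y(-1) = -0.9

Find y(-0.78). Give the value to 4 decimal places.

Midpoint: k1 = f(x_n, y_n); k2 = f(x_n + h/2, y_n + (h/2)·k1); y_{n+1} = y_n + h·k2.
x=-1.000000, y=-0.900000:
  k1 = f(-1.000000, -0.900000) = 2.910000
  k2 = f(-0.945000, -0.739950) = 3.172474
  y ← -0.900000 + 0.11·3.172474 = -0.551028
x=-0.890000, y=-0.551028:
  k1 = f(-0.890000, -0.551028) = 3.416368
  k2 = f(-0.835000, -0.363128) = 3.588138
  y ← -0.551028 + 0.11·3.588138 = -0.156333
y(-0.78) ≈ -0.1563

-0.1563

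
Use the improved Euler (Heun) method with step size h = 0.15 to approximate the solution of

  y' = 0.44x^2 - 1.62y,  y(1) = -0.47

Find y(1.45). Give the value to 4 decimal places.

-0.0048

Heun: k1 = f(x_n, y_n); k2 = f(x_n + h, y_n + h·k1); y_{n+1} = y_n + (h/2)·(k1 + k2).
x=1.000000, y=-0.470000:
  k1 = f(1.000000, -0.470000) = 1.201400
  k2 = f(1.150000, -0.289790) = 1.051360
  y ← -0.470000 + (0.15/2)·(1.201400 + 1.051360) = -0.301043
x=1.150000, y=-0.301043:
  k1 = f(1.150000, -0.301043) = 1.069590
  k2 = f(1.300000, -0.140605) = 0.971379
  y ← -0.301043 + (0.15/2)·(1.069590 + 0.971379) = -0.147970
x=1.300000, y=-0.147970:
  k1 = f(1.300000, -0.147970) = 0.983312
  k2 = f(1.450000, -0.000474) = 0.925867
  y ← -0.147970 + (0.15/2)·(0.983312 + 0.925867) = -0.004782
y(1.45) ≈ -0.0048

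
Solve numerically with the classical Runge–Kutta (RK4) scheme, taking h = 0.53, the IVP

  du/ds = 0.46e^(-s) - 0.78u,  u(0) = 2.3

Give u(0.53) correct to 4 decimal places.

1.6735

RK4: k1 = f(s_n, u_n); k2 = f(s_n + h/2, u_n + (h/2)·k1); k3 = f(s_n + h/2, u_n + (h/2)·k2); k4 = f(s_n + h, u_n + h·k3); u_{n+1} = u_n + (h/6)·(k1 + 2k2 + 2k3 + k4).
s=0.000000, u=2.300000:
  k1 = f(0.000000, 2.300000) = -1.334000
  k2 = f(0.265000, 1.946490) = -1.165347
  k3 = f(0.265000, 1.991183) = -1.200208
  k4 = f(0.530000, 1.663890) = -1.027076
  u ← 2.300000 + (0.53/6)·(k1 + 2k2 + 2k3 + k4) = 1.673524
u(0.53) ≈ 1.6735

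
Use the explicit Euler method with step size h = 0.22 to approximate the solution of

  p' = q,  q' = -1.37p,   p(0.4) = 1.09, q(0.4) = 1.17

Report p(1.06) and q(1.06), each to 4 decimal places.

Euler on (p,q): p_{n+1} = p_n + h·p', q_{n+1} = q_n + h·q'.
0.400000: (1.090000, 1.170000); f=(1.170000, -1.493300) → (1.347400, 0.841474)
0.620000: (1.347400, 0.841474); f=(0.841474, -1.845938) → (1.532524, 0.435368)
0.840000: (1.532524, 0.435368); f=(0.435368, -2.099558) → (1.628305, -0.026535)
(p(1.06), q(1.06)) ≈ (1.6283, -0.0265)

1.6283, -0.0265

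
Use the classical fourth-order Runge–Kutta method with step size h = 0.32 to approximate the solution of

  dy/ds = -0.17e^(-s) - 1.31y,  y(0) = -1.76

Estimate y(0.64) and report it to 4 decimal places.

-0.8133

RK4: k1 = f(s_n, y_n); k2 = f(s_n + h/2, y_n + (h/2)·k1); k3 = f(s_n + h/2, y_n + (h/2)·k2); k4 = f(s_n + h, y_n + h·k3); y_{n+1} = y_n + (h/6)·(k1 + 2k2 + 2k3 + k4).
s=0.000000, y=-1.760000:
  k1 = f(0.000000, -1.760000) = 2.135600
  k2 = f(0.160000, -1.418304) = 1.713114
  k3 = f(0.160000, -1.485902) = 1.801667
  k4 = f(0.320000, -1.183467) = 1.426896
  y ← -1.760000 + (0.32/6)·(k1 + 2k2 + 2k3 + k4) = -1.195090
s=0.320000, y=-1.195090:
  k1 = f(0.320000, -1.195090) = 1.442123
  k2 = f(0.480000, -0.964351) = 1.158106
  k3 = f(0.480000, -1.009793) = 1.217636
  k4 = f(0.640000, -0.805447) = 0.965496
  y ← -1.195090 + (0.32/6)·(k1 + 2k2 + 2k3 + k4) = -0.813271
y(0.64) ≈ -0.8133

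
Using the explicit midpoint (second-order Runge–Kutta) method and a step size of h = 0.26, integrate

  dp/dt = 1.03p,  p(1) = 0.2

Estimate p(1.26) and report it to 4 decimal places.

0.2607

Midpoint: k1 = f(t_n, p_n); k2 = f(t_n + h/2, p_n + (h/2)·k1); p_{n+1} = p_n + h·k2.
t=1.000000, p=0.200000:
  k1 = f(1.000000, 0.200000) = 0.206000
  k2 = f(1.130000, 0.226780) = 0.233583
  p ← 0.200000 + 0.26·0.233583 = 0.260732
p(1.26) ≈ 0.2607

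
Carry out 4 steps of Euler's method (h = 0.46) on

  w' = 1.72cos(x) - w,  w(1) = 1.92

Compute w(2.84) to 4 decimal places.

Euler: w_{n+1} = w_n + h·f(x_n, w_n).
x=1.000000, w=1.920000: f=-0.990680 → w ← 1.920000 + 0.46·(-0.990680) = 1.464287
x=1.460000, w=1.464287: f=-1.274107 → w ← 1.464287 + 0.46·(-1.274107) = 0.878198
x=1.920000, w=0.878198: f=-1.466695 → w ← 0.878198 + 0.46·(-1.466695) = 0.203518
x=2.380000, w=0.203518: f=-1.448347 → w ← 0.203518 + 0.46·(-1.448347) = -0.462722
w(2.84) ≈ -0.4627

-0.4627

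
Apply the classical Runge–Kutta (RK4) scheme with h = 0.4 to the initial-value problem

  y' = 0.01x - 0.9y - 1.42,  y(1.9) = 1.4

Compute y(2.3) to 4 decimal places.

RK4: k1 = f(x_n, y_n); k2 = f(x_n + h/2, y_n + (h/2)·k1); k3 = f(x_n + h/2, y_n + (h/2)·k2); k4 = f(x_n + h, y_n + h·k3); y_{n+1} = y_n + (h/6)·(k1 + 2k2 + 2k3 + k4).
x=1.900000, y=1.400000:
  k1 = f(1.900000, 1.400000) = -2.661000
  k2 = f(2.100000, 0.867800) = -2.180020
  k3 = f(2.100000, 0.963996) = -2.266596
  k4 = f(2.300000, 0.493361) = -1.841025
  y ← 1.400000 + (0.4/6)·(k1 + 2k2 + 2k3 + k4) = 0.506983
y(2.3) ≈ 0.5070

0.5070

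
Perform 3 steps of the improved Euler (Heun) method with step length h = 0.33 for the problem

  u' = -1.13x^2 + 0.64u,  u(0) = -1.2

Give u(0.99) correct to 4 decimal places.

Heun: k1 = f(x_n, u_n); k2 = f(x_n + h, u_n + h·k1); u_{n+1} = u_n + (h/2)·(k1 + k2).
x=0.000000, u=-1.200000:
  k1 = f(0.000000, -1.200000) = -0.768000
  k2 = f(0.330000, -1.453440) = -1.053259
  u ← -1.200000 + (0.33/2)·(-0.768000 + (-1.053259)) = -1.500508
x=0.330000, u=-1.500508:
  k1 = f(0.330000, -1.500508) = -1.083382
  k2 = f(0.660000, -1.858024) = -1.681363
  u ← -1.500508 + (0.33/2)·(-1.083382 + (-1.681363)) = -1.956691
x=0.660000, u=-1.956691:
  k1 = f(0.660000, -1.956691) = -1.744510
  k2 = f(0.990000, -2.532379) = -2.728235
  u ← -1.956691 + (0.33/2)·(-1.744510 + (-2.728235)) = -2.694694
u(0.99) ≈ -2.6947

-2.6947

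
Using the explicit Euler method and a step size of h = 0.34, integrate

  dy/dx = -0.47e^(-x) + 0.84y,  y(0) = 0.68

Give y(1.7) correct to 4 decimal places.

Euler: y_{n+1} = y_n + h·f(x_n, y_n).
x=0.000000, y=0.680000: f=0.101200 → y ← 0.680000 + 0.34·0.101200 = 0.714408
x=0.340000, y=0.714408: f=0.265571 → y ← 0.714408 + 0.34·0.265571 = 0.804702
x=0.680000, y=0.804702: f=0.437840 → y ← 0.804702 + 0.34·0.437840 = 0.953568
x=1.020000, y=0.953568: f=0.631517 → y ← 0.953568 + 0.34·0.631517 = 1.168283
x=1.360000, y=1.168283: f=0.860727 → y ← 1.168283 + 0.34·0.860727 = 1.460931
y(1.7) ≈ 1.4609

1.4609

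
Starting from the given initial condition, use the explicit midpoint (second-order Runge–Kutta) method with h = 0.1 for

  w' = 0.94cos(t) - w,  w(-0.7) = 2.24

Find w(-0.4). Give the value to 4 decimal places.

1.8682

Midpoint: k1 = f(t_n, w_n); k2 = f(t_n + h/2, w_n + (h/2)·k1); w_{n+1} = w_n + h·k2.
t=-0.700000, w=2.240000:
  k1 = f(-0.700000, 2.240000) = -1.521048
  k2 = f(-0.650000, 2.163948) = -1.415629
  w ← 2.240000 + 0.1·(-1.415629) = 2.098437
t=-0.600000, w=2.098437:
  k1 = f(-0.600000, 2.098437) = -1.322622
  k2 = f(-0.550000, 2.032306) = -1.230933
  w ← 2.098437 + 0.1·(-1.230933) = 1.975344
t=-0.500000, w=1.975344:
  k1 = f(-0.500000, 1.975344) = -1.150416
  k2 = f(-0.450000, 1.917823) = -1.071403
  w ← 1.975344 + 0.1·(-1.071403) = 1.868204
w(-0.4) ≈ 1.8682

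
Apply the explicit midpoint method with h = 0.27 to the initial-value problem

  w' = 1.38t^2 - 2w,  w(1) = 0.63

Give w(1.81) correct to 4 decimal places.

Midpoint: k1 = f(t_n, w_n); k2 = f(t_n + h/2, w_n + (h/2)·k1); w_{n+1} = w_n + h·k2.
t=1.000000, w=0.630000:
  k1 = f(1.000000, 0.630000) = 0.120000
  k2 = f(1.135000, 0.646200) = 0.485350
  w ← 0.630000 + 0.27·0.485350 = 0.761045
t=1.270000, w=0.761045:
  k1 = f(1.270000, 0.761045) = 0.703713
  k2 = f(1.405000, 0.856046) = 1.012063
  w ← 0.761045 + 0.27·1.012063 = 1.034302
t=1.540000, w=1.034302:
  k1 = f(1.540000, 1.034302) = 1.204205
  k2 = f(1.675000, 1.196869) = 1.478024
  w ← 1.034302 + 0.27·1.478024 = 1.433368
w(1.81) ≈ 1.4334

1.4334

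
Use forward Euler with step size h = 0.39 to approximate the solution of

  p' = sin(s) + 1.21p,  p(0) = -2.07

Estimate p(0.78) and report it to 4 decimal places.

Euler: p_{n+1} = p_n + h·f(s_n, p_n).
s=0.000000, p=-2.070000: f=-2.504700 → p ← -2.070000 + 0.39·(-2.504700) = -3.046833
s=0.390000, p=-3.046833: f=-3.306480 → p ← -3.046833 + 0.39·(-3.306480) = -4.336360
p(0.78) ≈ -4.3364

-4.3364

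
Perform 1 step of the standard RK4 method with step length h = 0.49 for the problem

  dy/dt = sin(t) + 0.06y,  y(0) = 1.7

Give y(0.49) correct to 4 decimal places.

1.8696

RK4: k1 = f(t_n, y_n); k2 = f(t_n + h/2, y_n + (h/2)·k1); k3 = f(t_n + h/2, y_n + (h/2)·k2); k4 = f(t_n + h, y_n + h·k3); y_{n+1} = y_n + (h/6)·(k1 + 2k2 + 2k3 + k4).
t=0.000000, y=1.700000:
  k1 = f(0.000000, 1.700000) = 0.102000
  k2 = f(0.245000, 1.724990) = 0.346056
  k3 = f(0.245000, 1.784784) = 0.349643
  k4 = f(0.490000, 1.871325) = 0.582905
  y ← 1.700000 + (0.49/6)·(k1 + 2k2 + 2k3 + k4) = 1.869565
y(0.49) ≈ 1.8696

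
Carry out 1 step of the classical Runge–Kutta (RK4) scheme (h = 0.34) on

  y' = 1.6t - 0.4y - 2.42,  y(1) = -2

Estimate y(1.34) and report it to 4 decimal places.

RK4: k1 = f(t_n, y_n); k2 = f(t_n + h/2, y_n + (h/2)·k1); k3 = f(t_n + h/2, y_n + (h/2)·k2); k4 = f(t_n + h, y_n + h·k3); y_{n+1} = y_n + (h/6)·(k1 + 2k2 + 2k3 + k4).
t=1.000000, y=-2.000000:
  k1 = f(1.000000, -2.000000) = -0.020000
  k2 = f(1.170000, -2.003400) = 0.253360
  k3 = f(1.170000, -1.956929) = 0.234772
  k4 = f(1.340000, -1.920178) = 0.492071
  y ← -2.000000 + (0.34/6)·(k1 + 2k2 + 2k3 + k4) = -1.917928
y(1.34) ≈ -1.9179

-1.9179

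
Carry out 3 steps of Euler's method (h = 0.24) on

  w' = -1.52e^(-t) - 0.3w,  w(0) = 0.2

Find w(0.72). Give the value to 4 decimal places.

-0.6464

Euler: w_{n+1} = w_n + h·f(t_n, w_n).
t=0.000000, w=0.200000: f=-1.580000 → w ← 0.200000 + 0.24·(-1.580000) = -0.179200
t=0.240000, w=-0.179200: f=-1.141914 → w ← -0.179200 + 0.24·(-1.141914) = -0.453259
t=0.480000, w=-0.453259: f=-0.804573 → w ← -0.453259 + 0.24·(-0.804573) = -0.646357
w(0.72) ≈ -0.6464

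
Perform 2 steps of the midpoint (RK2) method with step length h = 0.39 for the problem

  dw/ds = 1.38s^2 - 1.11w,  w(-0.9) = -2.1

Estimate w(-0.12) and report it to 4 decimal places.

Midpoint: k1 = f(s_n, w_n); k2 = f(s_n + h/2, w_n + (h/2)·k1); w_{n+1} = w_n + h·k2.
s=-0.900000, w=-2.100000:
  k1 = f(-0.900000, -2.100000) = 3.448800
  k2 = f(-0.705000, -1.427484) = 2.270402
  w ← -2.100000 + 0.39·2.270402 = -1.214543
s=-0.510000, w=-1.214543:
  k1 = f(-0.510000, -1.214543) = 1.707081
  k2 = f(-0.315000, -0.881663) = 1.115576
  w ← -1.214543 + 0.39·1.115576 = -0.779469
w(-0.12) ≈ -0.7795

-0.7795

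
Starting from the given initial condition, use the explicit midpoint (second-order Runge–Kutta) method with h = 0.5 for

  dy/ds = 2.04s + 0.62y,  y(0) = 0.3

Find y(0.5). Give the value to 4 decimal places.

0.6624

Midpoint: k1 = f(s_n, y_n); k2 = f(s_n + h/2, y_n + (h/2)·k1); y_{n+1} = y_n + h·k2.
s=0.000000, y=0.300000:
  k1 = f(0.000000, 0.300000) = 0.186000
  k2 = f(0.250000, 0.346500) = 0.724830
  y ← 0.300000 + 0.5·0.724830 = 0.662415
y(0.5) ≈ 0.6624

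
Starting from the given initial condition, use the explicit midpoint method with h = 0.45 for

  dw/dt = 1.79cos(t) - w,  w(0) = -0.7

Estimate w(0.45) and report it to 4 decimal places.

Midpoint: k1 = f(t_n, w_n); k2 = f(t_n + h/2, w_n + (h/2)·k1); w_{n+1} = w_n + h·k2.
t=0.000000, w=-0.700000:
  k1 = f(0.000000, -0.700000) = 2.490000
  k2 = f(0.225000, -0.139750) = 1.884631
  w ← -0.700000 + 0.45·1.884631 = 0.148084
w(0.45) ≈ 0.1481

0.1481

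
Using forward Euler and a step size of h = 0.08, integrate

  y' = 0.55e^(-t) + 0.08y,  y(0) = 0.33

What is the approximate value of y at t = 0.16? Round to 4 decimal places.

Euler: y_{n+1} = y_n + h·f(t_n, y_n).
t=0.000000, y=0.330000: f=0.576400 → y ← 0.330000 + 0.08·0.576400 = 0.376112
t=0.080000, y=0.376112: f=0.537803 → y ← 0.376112 + 0.08·0.537803 = 0.419136
y(0.16) ≈ 0.4191

0.4191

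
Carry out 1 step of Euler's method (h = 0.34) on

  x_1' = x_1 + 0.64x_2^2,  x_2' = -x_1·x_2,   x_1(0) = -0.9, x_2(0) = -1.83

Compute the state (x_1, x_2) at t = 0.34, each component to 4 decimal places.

Euler on (x_1,x_2): x_1_{n+1} = x_1_n + h·x_1', x_2_{n+1} = x_2_n + h·x_2'.
0.000000: (-0.900000, -1.830000); f=(1.243296, -1.647000) → (-0.477279, -2.389980)
(x_1(0.34), x_2(0.34)) ≈ (-0.4773, -2.3900)

-0.4773, -2.3900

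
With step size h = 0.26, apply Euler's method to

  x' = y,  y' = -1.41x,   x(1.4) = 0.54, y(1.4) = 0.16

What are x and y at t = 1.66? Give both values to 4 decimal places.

0.5816, -0.0380

Euler on (x,y): x_{n+1} = x_n + h·x', y_{n+1} = y_n + h·y'.
1.400000: (0.540000, 0.160000); f=(0.160000, -0.761400) → (0.581600, -0.037964)
(x(1.66), y(1.66)) ≈ (0.5816, -0.0380)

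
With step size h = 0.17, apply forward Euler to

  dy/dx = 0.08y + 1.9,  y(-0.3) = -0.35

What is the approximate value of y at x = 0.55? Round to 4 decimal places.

Euler: y_{n+1} = y_n + h·f(x_n, y_n).
x=-0.300000, y=-0.350000: f=1.872000 → y ← -0.350000 + 0.17·1.872000 = -0.031760
x=-0.130000, y=-0.031760: f=1.897459 → y ← -0.031760 + 0.17·1.897459 = 0.290808
x=0.040000, y=0.290808: f=1.923265 → y ← 0.290808 + 0.17·1.923265 = 0.617763
x=0.210000, y=0.617763: f=1.949421 → y ← 0.617763 + 0.17·1.949421 = 0.949165
x=0.380000, y=0.949165: f=1.975933 → y ← 0.949165 + 0.17·1.975933 = 1.285073
y(0.55) ≈ 1.2851

1.2851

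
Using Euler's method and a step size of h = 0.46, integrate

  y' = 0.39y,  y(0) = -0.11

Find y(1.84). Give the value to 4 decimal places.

Euler: y_{n+1} = y_n + h·f(t_n, y_n).
t=0.000000, y=-0.110000: f=-0.042900 → y ← -0.110000 + 0.46·(-0.042900) = -0.129734
t=0.460000, y=-0.129734: f=-0.050596 → y ← -0.129734 + 0.46·(-0.050596) = -0.153008
t=0.920000, y=-0.153008: f=-0.059673 → y ← -0.153008 + 0.46·(-0.059673) = -0.180458
t=1.380000, y=-0.180458: f=-0.070379 → y ← -0.180458 + 0.46·(-0.070379) = -0.212832
y(1.84) ≈ -0.2128

-0.2128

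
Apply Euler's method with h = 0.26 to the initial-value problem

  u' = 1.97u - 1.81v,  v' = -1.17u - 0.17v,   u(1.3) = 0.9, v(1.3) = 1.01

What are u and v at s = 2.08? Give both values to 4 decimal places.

Euler on (u,v): u_{n+1} = u_n + h·u', v_{n+1} = v_n + h·v'.
1.300000: (0.900000, 1.010000); f=(-0.055100, -1.224700) → (0.885674, 0.691578)
1.560000: (0.885674, 0.691578); f=(0.493022, -1.153807) → (1.013860, 0.391588)
1.820000: (1.013860, 0.391588); f=(1.288529, -1.252786) → (1.348877, 0.065864)
(u(2.08), v(2.08)) ≈ (1.3489, 0.0659)

1.3489, 0.0659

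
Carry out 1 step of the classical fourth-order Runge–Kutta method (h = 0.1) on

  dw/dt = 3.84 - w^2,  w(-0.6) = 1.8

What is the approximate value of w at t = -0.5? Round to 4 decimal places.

1.8503

RK4: k1 = f(t_n, w_n); k2 = f(t_n + h/2, w_n + (h/2)·k1); k3 = f(t_n + h/2, w_n + (h/2)·k2); k4 = f(t_n + h, w_n + h·k3); w_{n+1} = w_n + (h/6)·(k1 + 2k2 + 2k3 + k4).
t=-0.600000, w=1.800000:
  k1 = f(-0.600000, 1.800000) = 0.600000
  k2 = f(-0.550000, 1.830000) = 0.491100
  k3 = f(-0.550000, 1.824555) = 0.510999
  k4 = f(-0.500000, 1.851100) = 0.413429
  w ← 1.800000 + (0.1/6)·(k1 + 2k2 + 2k3 + k4) = 1.850294
w(-0.5) ≈ 1.8503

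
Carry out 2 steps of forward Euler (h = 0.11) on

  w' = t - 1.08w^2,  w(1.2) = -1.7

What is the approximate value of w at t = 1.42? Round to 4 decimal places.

Euler: w_{n+1} = w_n + h·f(t_n, w_n).
t=1.200000, w=-1.700000: f=-1.921200 → w ← -1.700000 + 0.11·(-1.921200) = -1.911332
t=1.310000, w=-1.911332: f=-2.635445 → w ← -1.911332 + 0.11·(-2.635445) = -2.201231
w(1.42) ≈ -2.2012

-2.2012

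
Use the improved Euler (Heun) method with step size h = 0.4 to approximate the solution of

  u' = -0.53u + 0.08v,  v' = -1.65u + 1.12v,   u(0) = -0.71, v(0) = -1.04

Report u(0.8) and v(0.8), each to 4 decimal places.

Heun on (u,v): k1 = f(t_n, state_n); k2 = f(t_n + h, state_n + h·k1); state_{n+1} = state_n + (h/2)·(k1 + k2).
0.000000: (-0.710000, -1.040000)
  k1 = (0.293100, 0.006700)
  predictor → (-0.592760, -1.037320)
  k2 = (0.231177, -0.183744)
  → (-0.605145, -1.075409)
0.400000: (-0.605145, -1.075409)
  k1 = (0.234694, -0.205969)
  predictor → (-0.511267, -1.157797)
  k2 = (0.178348, -0.453142)
  → (-0.522536, -1.207231)
(u(0.8), v(0.8)) ≈ (-0.5225, -1.2072)

-0.5225, -1.2072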